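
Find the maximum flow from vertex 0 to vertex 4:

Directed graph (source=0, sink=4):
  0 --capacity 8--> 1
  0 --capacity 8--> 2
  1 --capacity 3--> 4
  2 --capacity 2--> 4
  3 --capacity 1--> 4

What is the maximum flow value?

Computing max flow:
  Flow on (0->1): 3/8
  Flow on (0->2): 2/8
  Flow on (1->4): 3/3
  Flow on (2->4): 2/2
Maximum flow = 5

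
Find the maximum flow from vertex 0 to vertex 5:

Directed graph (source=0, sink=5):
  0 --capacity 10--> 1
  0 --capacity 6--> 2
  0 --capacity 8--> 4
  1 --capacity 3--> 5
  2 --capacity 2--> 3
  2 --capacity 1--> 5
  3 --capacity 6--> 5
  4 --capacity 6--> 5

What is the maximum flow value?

Computing max flow:
  Flow on (0->1): 3/10
  Flow on (0->2): 3/6
  Flow on (0->4): 6/8
  Flow on (1->5): 3/3
  Flow on (2->3): 2/2
  Flow on (2->5): 1/1
  Flow on (3->5): 2/6
  Flow on (4->5): 6/6
Maximum flow = 12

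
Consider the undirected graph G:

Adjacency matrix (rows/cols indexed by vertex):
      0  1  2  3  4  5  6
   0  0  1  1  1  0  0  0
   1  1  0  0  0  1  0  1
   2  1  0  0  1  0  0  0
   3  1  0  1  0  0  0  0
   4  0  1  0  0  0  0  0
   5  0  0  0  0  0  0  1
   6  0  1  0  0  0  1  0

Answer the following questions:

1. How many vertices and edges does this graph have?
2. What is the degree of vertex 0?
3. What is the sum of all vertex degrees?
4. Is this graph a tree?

Count: 7 vertices, 7 edges.
Vertex 0 has neighbors [1, 2, 3], degree = 3.
Handshaking lemma: 2 * 7 = 14.
A tree on 7 vertices has 6 edges. This graph has 7 edges (1 extra). Not a tree.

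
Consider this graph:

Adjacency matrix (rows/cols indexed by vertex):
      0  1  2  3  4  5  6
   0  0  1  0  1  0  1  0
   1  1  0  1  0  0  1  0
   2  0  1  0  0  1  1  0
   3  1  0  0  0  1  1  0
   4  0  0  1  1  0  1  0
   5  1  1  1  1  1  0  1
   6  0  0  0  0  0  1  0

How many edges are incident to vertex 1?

Vertex 1 has neighbors [0, 2, 5], so deg(1) = 3.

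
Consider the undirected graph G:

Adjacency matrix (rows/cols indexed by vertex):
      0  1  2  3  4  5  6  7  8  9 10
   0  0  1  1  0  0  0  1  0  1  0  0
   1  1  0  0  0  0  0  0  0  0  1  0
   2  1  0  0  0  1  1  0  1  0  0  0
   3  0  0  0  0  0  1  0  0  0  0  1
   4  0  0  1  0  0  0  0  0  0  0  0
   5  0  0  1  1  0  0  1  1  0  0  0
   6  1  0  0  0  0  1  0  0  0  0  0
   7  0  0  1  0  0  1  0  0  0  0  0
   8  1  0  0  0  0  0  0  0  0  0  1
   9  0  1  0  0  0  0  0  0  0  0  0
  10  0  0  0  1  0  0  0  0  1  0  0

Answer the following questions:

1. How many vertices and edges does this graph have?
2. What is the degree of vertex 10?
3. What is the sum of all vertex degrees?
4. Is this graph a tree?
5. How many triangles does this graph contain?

Count: 11 vertices, 13 edges.
Vertex 10 has neighbors [3, 8], degree = 2.
Handshaking lemma: 2 * 13 = 26.
A tree on 11 vertices has 10 edges. This graph has 13 edges (3 extra). Not a tree.
Number of triangles = 1.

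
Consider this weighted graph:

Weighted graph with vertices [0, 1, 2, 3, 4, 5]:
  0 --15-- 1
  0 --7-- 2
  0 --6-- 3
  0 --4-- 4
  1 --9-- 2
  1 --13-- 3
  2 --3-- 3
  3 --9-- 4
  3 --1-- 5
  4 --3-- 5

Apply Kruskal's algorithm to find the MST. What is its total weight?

Applying Kruskal's algorithm (sort edges by weight, add if no cycle):
  Add (3,5) w=1
  Add (2,3) w=3
  Add (4,5) w=3
  Add (0,4) w=4
  Skip (0,3) w=6 (creates cycle)
  Skip (0,2) w=7 (creates cycle)
  Add (1,2) w=9
  Skip (3,4) w=9 (creates cycle)
  Skip (1,3) w=13 (creates cycle)
  Skip (0,1) w=15 (creates cycle)
MST weight = 20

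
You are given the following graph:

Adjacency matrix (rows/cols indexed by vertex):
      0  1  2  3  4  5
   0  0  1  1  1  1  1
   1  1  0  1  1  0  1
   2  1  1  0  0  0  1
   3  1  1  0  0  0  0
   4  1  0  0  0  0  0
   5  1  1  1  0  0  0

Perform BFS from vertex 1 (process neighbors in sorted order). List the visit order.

BFS from vertex 1 (neighbors processed in ascending order):
Visit order: 1, 0, 2, 3, 5, 4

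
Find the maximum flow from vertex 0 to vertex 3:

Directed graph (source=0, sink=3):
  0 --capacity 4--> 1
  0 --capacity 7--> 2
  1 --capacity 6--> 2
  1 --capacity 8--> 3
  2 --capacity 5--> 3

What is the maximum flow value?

Computing max flow:
  Flow on (0->1): 4/4
  Flow on (0->2): 5/7
  Flow on (1->3): 4/8
  Flow on (2->3): 5/5
Maximum flow = 9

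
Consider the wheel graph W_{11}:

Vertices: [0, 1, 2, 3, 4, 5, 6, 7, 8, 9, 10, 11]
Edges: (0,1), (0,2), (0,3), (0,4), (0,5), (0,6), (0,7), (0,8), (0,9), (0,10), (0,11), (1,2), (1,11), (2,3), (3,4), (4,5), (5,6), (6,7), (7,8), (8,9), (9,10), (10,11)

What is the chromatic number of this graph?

W_{11} = C_{11} plus a hub adjacent to every cycle vertex.
The outer cycle needs 3 colors (odd cycle); the hub is adjacent to all of them so needs a fresh color.
Chromatic number = 3 + 1 = 4.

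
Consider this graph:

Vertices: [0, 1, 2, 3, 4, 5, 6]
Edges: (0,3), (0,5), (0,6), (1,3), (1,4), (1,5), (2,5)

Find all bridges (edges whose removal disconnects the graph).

A bridge is an edge whose removal increases the number of connected components.
Bridges found: (0,6), (1,4), (2,5)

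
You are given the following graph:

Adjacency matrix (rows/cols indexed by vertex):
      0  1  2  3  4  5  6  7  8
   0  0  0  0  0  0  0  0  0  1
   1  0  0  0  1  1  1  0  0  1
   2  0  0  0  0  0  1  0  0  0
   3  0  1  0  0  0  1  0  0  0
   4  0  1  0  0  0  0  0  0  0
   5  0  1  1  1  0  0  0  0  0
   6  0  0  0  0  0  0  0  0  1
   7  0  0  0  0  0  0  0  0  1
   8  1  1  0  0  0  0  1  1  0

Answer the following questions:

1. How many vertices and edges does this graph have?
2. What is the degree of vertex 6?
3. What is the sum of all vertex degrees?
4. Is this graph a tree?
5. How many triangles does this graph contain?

Count: 9 vertices, 9 edges.
Vertex 6 has neighbors [8], degree = 1.
Handshaking lemma: 2 * 9 = 18.
A tree on 9 vertices has 8 edges. This graph has 9 edges (1 extra). Not a tree.
Number of triangles = 1.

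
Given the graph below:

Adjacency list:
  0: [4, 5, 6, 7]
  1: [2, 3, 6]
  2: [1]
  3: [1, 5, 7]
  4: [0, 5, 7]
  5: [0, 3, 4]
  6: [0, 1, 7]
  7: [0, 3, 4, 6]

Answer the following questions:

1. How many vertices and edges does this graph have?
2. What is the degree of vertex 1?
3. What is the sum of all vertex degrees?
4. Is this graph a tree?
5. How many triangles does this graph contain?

Count: 8 vertices, 12 edges.
Vertex 1 has neighbors [2, 3, 6], degree = 3.
Handshaking lemma: 2 * 12 = 24.
A tree on 8 vertices has 7 edges. This graph has 12 edges (5 extra). Not a tree.
Number of triangles = 3.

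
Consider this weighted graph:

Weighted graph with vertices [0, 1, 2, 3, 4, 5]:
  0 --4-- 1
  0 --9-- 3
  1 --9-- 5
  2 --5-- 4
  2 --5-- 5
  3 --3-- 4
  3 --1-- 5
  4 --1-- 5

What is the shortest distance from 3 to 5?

Using Dijkstra's algorithm from vertex 3:
Shortest path: 3 -> 5
Total weight: 1 = 1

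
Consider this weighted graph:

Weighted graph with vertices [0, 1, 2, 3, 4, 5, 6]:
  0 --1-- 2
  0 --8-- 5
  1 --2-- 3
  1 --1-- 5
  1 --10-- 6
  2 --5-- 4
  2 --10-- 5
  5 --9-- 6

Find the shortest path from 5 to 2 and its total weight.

Using Dijkstra's algorithm from vertex 5:
Shortest path: 5 -> 0 -> 2
Total weight: 8 + 1 = 9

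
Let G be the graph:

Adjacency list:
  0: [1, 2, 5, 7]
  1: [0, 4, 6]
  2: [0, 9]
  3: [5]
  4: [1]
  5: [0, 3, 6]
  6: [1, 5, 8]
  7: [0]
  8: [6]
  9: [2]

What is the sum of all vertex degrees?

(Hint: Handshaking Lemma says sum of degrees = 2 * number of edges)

Count edges: 10 edges.
By Handshaking Lemma: sum of degrees = 2 * 10 = 20.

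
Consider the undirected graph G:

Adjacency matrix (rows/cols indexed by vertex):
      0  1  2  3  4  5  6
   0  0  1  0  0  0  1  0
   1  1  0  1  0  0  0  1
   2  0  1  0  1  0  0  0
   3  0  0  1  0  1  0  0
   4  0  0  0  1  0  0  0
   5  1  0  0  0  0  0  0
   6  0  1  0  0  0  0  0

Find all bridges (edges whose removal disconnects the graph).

A bridge is an edge whose removal increases the number of connected components.
Bridges found: (0,1), (0,5), (1,2), (1,6), (2,3), (3,4)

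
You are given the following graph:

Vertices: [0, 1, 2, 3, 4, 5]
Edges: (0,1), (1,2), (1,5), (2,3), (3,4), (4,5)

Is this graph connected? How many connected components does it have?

Checking connectivity: the graph has 1 connected component(s).
All vertices are reachable from each other. The graph IS connected.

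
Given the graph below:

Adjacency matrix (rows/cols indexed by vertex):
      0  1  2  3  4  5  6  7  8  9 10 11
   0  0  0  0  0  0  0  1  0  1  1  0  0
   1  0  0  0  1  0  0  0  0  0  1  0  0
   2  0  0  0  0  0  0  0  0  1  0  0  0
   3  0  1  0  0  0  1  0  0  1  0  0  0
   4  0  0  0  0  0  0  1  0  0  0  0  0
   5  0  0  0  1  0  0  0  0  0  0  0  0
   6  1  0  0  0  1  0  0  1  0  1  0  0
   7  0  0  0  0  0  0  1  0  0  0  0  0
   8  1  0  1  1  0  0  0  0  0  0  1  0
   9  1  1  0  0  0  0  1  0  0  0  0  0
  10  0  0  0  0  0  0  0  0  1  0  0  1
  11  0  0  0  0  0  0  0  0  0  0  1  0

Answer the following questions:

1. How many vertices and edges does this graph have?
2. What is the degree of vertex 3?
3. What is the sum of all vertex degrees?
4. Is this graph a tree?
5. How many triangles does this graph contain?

Count: 12 vertices, 13 edges.
Vertex 3 has neighbors [1, 5, 8], degree = 3.
Handshaking lemma: 2 * 13 = 26.
A tree on 12 vertices has 11 edges. This graph has 13 edges (2 extra). Not a tree.
Number of triangles = 1.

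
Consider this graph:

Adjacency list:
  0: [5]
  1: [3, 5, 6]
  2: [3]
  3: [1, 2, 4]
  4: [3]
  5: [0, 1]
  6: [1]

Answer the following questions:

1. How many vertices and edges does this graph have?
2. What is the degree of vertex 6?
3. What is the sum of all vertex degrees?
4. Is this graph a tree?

Count: 7 vertices, 6 edges.
Vertex 6 has neighbors [1], degree = 1.
Handshaking lemma: 2 * 6 = 12.
A graph is a tree iff it is connected and has exactly n-1 edges. This graph is connected (all 7 vertices in one component) and has 7-1 = 6 edges. It is a tree.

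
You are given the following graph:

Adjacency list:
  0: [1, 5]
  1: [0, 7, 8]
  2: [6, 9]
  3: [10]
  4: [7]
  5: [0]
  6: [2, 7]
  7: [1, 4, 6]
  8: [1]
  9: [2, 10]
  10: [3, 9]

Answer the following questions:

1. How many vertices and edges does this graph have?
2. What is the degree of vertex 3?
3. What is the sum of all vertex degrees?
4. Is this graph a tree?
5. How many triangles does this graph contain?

Count: 11 vertices, 10 edges.
Vertex 3 has neighbors [10], degree = 1.
Handshaking lemma: 2 * 10 = 20.
A graph is a tree iff it is connected and has exactly n-1 edges. This graph is connected (all 11 vertices in one component) and has 11-1 = 10 edges. It is a tree.
Number of triangles = 0.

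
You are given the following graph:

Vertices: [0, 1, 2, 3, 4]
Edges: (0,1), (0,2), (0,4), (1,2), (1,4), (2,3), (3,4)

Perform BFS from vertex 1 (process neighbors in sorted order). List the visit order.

BFS from vertex 1 (neighbors processed in ascending order):
Visit order: 1, 0, 2, 4, 3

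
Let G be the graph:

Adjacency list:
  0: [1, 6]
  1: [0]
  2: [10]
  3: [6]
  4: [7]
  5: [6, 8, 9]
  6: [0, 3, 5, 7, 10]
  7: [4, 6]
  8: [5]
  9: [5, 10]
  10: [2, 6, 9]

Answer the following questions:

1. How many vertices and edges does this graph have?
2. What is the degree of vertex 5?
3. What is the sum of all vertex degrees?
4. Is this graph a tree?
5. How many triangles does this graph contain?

Count: 11 vertices, 11 edges.
Vertex 5 has neighbors [6, 8, 9], degree = 3.
Handshaking lemma: 2 * 11 = 22.
A tree on 11 vertices has 10 edges. This graph has 11 edges (1 extra). Not a tree.
Number of triangles = 0.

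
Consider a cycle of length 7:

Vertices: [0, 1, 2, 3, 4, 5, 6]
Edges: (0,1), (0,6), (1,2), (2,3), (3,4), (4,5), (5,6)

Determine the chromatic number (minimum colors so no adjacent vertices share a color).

This is an odd cycle (C_7). Odd cycles are not bipartite (any 2-coloring forces two adjacent vertices to match), and 3 colors suffice.
Chromatic number = 3.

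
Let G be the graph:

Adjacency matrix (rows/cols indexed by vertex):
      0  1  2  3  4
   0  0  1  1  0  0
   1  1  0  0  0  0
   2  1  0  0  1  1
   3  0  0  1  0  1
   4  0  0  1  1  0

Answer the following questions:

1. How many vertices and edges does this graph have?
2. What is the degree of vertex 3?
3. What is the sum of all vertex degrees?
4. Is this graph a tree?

Count: 5 vertices, 5 edges.
Vertex 3 has neighbors [2, 4], degree = 2.
Handshaking lemma: 2 * 5 = 10.
A tree on 5 vertices has 4 edges. This graph has 5 edges (1 extra). Not a tree.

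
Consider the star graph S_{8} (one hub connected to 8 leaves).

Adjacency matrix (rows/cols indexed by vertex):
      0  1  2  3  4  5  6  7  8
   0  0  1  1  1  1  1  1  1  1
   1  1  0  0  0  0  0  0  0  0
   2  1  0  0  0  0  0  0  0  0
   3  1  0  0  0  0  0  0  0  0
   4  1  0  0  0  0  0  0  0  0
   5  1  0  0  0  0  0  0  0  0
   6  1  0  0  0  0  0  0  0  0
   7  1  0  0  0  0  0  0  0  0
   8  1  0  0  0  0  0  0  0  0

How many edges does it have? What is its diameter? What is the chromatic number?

Star graph S_{8}: the hub connects to all 8 leaves.
Edges = 8.
Diameter = 2 (any leaf to hub is 1, leaf to leaf through hub is 2).
Star graphs are bipartite (hub vs leaves), so chromatic number = 2.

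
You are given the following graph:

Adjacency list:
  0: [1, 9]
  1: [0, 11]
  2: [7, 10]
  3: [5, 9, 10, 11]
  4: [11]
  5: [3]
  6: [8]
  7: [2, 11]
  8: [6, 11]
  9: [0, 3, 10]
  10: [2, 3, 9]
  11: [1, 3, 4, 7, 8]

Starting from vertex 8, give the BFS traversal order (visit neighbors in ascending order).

BFS from vertex 8 (neighbors processed in ascending order):
Visit order: 8, 6, 11, 1, 3, 4, 7, 0, 5, 9, 10, 2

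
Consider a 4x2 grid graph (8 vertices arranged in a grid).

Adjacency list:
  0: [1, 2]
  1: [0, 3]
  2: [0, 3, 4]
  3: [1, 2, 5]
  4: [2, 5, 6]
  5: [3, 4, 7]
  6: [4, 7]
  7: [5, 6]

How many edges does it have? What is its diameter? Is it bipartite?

A 4x2 grid has 6 vertical edges and 4 horizontal edges.
Total edges = 6 + 4 = 10.
Diameter = (4-1) + (2-1) = 4 (corner to opposite corner).
Grid graphs are bipartite (checkerboard coloring).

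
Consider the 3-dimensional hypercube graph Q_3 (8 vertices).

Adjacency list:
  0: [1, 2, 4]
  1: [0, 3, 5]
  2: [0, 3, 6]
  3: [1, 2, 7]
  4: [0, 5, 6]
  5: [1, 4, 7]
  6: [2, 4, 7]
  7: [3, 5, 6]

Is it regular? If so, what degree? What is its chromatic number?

In Q_3, every vertex has exactly 3 neighbors (flip one of 3 bits), so it is 3-regular.
Q_3 is bipartite (partition by bit-parity), so chromatic number = 2.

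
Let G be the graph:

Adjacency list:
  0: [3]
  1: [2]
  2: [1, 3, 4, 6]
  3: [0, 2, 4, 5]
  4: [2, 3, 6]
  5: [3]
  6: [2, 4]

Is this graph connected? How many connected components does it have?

Checking connectivity: the graph has 1 connected component(s).
All vertices are reachable from each other. The graph IS connected.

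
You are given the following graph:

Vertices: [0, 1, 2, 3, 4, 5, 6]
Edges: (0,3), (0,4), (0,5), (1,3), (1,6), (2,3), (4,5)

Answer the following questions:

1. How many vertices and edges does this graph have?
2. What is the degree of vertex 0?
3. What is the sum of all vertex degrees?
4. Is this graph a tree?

Count: 7 vertices, 7 edges.
Vertex 0 has neighbors [3, 4, 5], degree = 3.
Handshaking lemma: 2 * 7 = 14.
A tree on 7 vertices has 6 edges. This graph has 7 edges (1 extra). Not a tree.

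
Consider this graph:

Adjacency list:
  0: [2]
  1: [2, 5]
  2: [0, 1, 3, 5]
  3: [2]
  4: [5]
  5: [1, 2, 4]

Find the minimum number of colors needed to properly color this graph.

The graph has a maximum clique of size 3 (lower bound on chromatic number).
A valid 3-coloring: {0: 1, 1: 2, 2: 0, 3: 1, 4: 0, 5: 1}.
Chromatic number = 3.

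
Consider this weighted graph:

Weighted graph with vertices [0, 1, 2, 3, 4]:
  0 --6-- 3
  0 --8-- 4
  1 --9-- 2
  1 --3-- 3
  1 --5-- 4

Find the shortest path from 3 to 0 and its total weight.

Using Dijkstra's algorithm from vertex 3:
Shortest path: 3 -> 0
Total weight: 6 = 6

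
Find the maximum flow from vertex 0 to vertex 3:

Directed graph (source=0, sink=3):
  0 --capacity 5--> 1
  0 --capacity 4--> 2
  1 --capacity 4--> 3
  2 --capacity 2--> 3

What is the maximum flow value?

Computing max flow:
  Flow on (0->1): 4/5
  Flow on (0->2): 2/4
  Flow on (1->3): 4/4
  Flow on (2->3): 2/2
Maximum flow = 6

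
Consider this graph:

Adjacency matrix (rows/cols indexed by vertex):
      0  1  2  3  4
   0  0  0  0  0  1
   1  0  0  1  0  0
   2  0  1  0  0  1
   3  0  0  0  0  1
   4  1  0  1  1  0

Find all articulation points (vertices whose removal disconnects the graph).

An articulation point is a vertex whose removal disconnects the graph.
Articulation points: [2, 4]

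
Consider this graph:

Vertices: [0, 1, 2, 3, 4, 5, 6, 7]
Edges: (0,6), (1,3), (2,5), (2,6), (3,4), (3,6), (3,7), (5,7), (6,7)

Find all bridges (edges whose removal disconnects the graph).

A bridge is an edge whose removal increases the number of connected components.
Bridges found: (0,6), (1,3), (3,4)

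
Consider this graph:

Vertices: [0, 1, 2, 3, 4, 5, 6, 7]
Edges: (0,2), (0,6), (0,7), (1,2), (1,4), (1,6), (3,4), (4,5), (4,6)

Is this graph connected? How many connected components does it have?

Checking connectivity: the graph has 1 connected component(s).
All vertices are reachable from each other. The graph IS connected.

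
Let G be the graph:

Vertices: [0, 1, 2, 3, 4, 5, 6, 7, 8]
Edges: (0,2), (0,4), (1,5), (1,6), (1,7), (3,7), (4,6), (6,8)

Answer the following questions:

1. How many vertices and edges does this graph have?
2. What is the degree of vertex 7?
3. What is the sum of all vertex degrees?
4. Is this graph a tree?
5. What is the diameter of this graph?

Count: 9 vertices, 8 edges.
Vertex 7 has neighbors [1, 3], degree = 2.
Handshaking lemma: 2 * 8 = 16.
A graph is a tree iff it is connected and has exactly n-1 edges. This graph is connected (all 9 vertices in one component) and has 9-1 = 8 edges. It is a tree.
Diameter (longest shortest path) = 6.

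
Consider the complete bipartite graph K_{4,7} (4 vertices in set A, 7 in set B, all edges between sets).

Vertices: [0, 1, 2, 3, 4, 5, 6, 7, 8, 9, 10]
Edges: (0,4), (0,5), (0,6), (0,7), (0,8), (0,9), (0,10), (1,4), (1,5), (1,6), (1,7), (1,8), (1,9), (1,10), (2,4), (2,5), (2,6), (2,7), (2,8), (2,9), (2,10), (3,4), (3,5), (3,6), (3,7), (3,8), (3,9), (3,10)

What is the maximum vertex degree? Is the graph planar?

Set-A vertices have degree 7; set-B vertices have degree 4. Maximum degree = max(4,7) = 7.
K_{4,7} contains K_{3,3} as a subgraph (since both sides have >= 3 vertices); by Kuratowski's theorem it is not planar.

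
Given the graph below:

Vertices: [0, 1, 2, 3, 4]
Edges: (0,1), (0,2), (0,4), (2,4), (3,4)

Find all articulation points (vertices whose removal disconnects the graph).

An articulation point is a vertex whose removal disconnects the graph.
Articulation points: [0, 4]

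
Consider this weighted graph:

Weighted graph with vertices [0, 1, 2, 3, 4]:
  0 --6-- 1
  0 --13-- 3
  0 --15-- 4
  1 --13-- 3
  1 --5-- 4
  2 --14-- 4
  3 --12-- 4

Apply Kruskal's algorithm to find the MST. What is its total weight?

Applying Kruskal's algorithm (sort edges by weight, add if no cycle):
  Add (1,4) w=5
  Add (0,1) w=6
  Add (3,4) w=12
  Skip (0,3) w=13 (creates cycle)
  Skip (1,3) w=13 (creates cycle)
  Add (2,4) w=14
  Skip (0,4) w=15 (creates cycle)
MST weight = 37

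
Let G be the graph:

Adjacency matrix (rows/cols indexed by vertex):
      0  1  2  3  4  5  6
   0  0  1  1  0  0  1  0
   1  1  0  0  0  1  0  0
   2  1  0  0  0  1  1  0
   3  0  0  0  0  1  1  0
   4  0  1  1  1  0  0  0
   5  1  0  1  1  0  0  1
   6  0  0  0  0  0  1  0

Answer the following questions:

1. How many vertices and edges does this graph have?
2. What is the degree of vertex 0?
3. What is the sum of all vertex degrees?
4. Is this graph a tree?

Count: 7 vertices, 9 edges.
Vertex 0 has neighbors [1, 2, 5], degree = 3.
Handshaking lemma: 2 * 9 = 18.
A tree on 7 vertices has 6 edges. This graph has 9 edges (3 extra). Not a tree.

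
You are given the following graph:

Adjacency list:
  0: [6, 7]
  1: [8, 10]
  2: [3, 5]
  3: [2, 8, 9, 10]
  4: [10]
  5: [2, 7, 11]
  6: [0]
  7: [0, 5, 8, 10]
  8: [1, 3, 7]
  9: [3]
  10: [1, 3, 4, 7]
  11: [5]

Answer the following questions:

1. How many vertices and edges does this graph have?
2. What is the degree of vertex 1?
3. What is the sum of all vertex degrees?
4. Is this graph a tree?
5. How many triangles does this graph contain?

Count: 12 vertices, 14 edges.
Vertex 1 has neighbors [8, 10], degree = 2.
Handshaking lemma: 2 * 14 = 28.
A tree on 12 vertices has 11 edges. This graph has 14 edges (3 extra). Not a tree.
Number of triangles = 0.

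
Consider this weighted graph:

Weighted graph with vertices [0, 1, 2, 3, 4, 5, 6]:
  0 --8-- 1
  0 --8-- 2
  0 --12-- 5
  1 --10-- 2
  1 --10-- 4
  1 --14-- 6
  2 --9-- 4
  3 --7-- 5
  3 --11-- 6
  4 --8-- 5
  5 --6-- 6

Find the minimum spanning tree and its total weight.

Applying Kruskal's algorithm (sort edges by weight, add if no cycle):
  Add (5,6) w=6
  Add (3,5) w=7
  Add (0,1) w=8
  Add (0,2) w=8
  Add (4,5) w=8
  Add (2,4) w=9
  Skip (1,2) w=10 (creates cycle)
  Skip (1,4) w=10 (creates cycle)
  Skip (3,6) w=11 (creates cycle)
  Skip (0,5) w=12 (creates cycle)
  Skip (1,6) w=14 (creates cycle)
MST weight = 46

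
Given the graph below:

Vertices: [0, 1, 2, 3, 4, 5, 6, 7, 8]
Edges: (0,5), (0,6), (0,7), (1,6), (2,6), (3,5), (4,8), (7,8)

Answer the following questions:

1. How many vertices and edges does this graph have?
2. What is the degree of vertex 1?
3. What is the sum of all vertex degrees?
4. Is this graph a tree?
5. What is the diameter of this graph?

Count: 9 vertices, 8 edges.
Vertex 1 has neighbors [6], degree = 1.
Handshaking lemma: 2 * 8 = 16.
A graph is a tree iff it is connected and has exactly n-1 edges. This graph is connected (all 9 vertices in one component) and has 9-1 = 8 edges. It is a tree.
Diameter (longest shortest path) = 5.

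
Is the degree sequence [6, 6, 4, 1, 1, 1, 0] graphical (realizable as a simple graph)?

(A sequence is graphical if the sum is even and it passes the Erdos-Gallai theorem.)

Sum of degrees = 19. Sum is odd, so the sequence is NOT graphical.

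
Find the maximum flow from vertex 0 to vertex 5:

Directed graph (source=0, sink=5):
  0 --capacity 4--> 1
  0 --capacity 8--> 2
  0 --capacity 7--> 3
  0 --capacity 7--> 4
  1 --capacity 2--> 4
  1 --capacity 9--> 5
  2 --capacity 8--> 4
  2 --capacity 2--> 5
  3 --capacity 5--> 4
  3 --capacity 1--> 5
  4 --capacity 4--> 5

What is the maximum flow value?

Computing max flow:
  Flow on (0->1): 4/4
  Flow on (0->2): 2/8
  Flow on (0->3): 5/7
  Flow on (1->5): 4/9
  Flow on (2->5): 2/2
  Flow on (3->4): 4/5
  Flow on (3->5): 1/1
  Flow on (4->5): 4/4
Maximum flow = 11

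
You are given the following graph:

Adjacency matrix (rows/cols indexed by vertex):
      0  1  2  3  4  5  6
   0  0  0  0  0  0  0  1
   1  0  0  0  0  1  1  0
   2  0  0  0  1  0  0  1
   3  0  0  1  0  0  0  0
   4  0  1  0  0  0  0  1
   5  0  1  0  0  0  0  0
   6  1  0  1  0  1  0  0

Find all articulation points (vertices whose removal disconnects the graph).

An articulation point is a vertex whose removal disconnects the graph.
Articulation points: [1, 2, 4, 6]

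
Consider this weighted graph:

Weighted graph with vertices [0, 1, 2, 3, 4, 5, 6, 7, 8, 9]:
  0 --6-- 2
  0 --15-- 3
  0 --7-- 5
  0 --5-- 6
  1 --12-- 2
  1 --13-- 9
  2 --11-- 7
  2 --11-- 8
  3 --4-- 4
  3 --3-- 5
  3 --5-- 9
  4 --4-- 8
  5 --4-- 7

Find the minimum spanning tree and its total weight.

Applying Kruskal's algorithm (sort edges by weight, add if no cycle):
  Add (3,5) w=3
  Add (3,4) w=4
  Add (4,8) w=4
  Add (5,7) w=4
  Add (0,6) w=5
  Add (3,9) w=5
  Add (0,2) w=6
  Add (0,5) w=7
  Skip (2,7) w=11 (creates cycle)
  Skip (2,8) w=11 (creates cycle)
  Add (1,2) w=12
  Skip (1,9) w=13 (creates cycle)
  Skip (0,3) w=15 (creates cycle)
MST weight = 50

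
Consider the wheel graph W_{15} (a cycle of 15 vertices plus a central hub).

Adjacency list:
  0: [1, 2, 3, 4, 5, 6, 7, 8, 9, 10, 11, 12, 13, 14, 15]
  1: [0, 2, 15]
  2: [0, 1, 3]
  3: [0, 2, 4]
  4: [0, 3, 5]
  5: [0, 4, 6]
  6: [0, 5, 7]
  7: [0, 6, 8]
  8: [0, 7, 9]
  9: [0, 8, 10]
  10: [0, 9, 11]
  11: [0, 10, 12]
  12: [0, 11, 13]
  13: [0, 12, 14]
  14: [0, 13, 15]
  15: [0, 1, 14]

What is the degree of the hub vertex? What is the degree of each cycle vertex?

The hub connects to all 15 cycle vertices, so deg(hub) = 15.
Each cycle vertex connects to 2 neighbors on the cycle plus the hub, so deg(cycle vertex) = 3.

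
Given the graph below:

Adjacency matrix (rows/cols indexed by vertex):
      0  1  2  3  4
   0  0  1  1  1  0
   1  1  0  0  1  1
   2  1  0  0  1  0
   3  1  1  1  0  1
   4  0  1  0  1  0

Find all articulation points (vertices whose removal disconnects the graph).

No articulation points. The graph is biconnected.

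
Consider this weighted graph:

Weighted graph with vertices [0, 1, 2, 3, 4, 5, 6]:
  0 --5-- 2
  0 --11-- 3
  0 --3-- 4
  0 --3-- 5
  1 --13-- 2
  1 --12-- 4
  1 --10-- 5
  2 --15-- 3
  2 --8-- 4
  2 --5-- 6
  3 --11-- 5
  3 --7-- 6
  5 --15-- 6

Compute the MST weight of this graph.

Applying Kruskal's algorithm (sort edges by weight, add if no cycle):
  Add (0,4) w=3
  Add (0,5) w=3
  Add (0,2) w=5
  Add (2,6) w=5
  Add (3,6) w=7
  Skip (2,4) w=8 (creates cycle)
  Add (1,5) w=10
  Skip (0,3) w=11 (creates cycle)
  Skip (3,5) w=11 (creates cycle)
  Skip (1,4) w=12 (creates cycle)
  Skip (1,2) w=13 (creates cycle)
  Skip (2,3) w=15 (creates cycle)
  Skip (5,6) w=15 (creates cycle)
MST weight = 33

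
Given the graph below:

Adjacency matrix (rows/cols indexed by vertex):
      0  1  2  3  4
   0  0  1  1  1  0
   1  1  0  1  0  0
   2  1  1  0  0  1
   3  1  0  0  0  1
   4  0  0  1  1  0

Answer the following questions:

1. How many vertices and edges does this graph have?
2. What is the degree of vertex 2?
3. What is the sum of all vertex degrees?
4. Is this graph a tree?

Count: 5 vertices, 6 edges.
Vertex 2 has neighbors [0, 1, 4], degree = 3.
Handshaking lemma: 2 * 6 = 12.
A tree on 5 vertices has 4 edges. This graph has 6 edges (2 extra). Not a tree.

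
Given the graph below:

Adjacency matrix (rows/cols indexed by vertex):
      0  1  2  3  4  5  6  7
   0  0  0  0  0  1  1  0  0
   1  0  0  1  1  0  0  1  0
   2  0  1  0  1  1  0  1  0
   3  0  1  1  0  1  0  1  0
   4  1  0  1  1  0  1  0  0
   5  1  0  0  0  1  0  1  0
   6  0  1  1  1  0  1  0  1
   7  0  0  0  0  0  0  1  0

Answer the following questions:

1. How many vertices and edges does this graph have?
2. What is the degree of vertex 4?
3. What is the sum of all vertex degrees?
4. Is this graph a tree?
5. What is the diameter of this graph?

Count: 8 vertices, 13 edges.
Vertex 4 has neighbors [0, 2, 3, 5], degree = 4.
Handshaking lemma: 2 * 13 = 26.
A tree on 8 vertices has 7 edges. This graph has 13 edges (6 extra). Not a tree.
Diameter (longest shortest path) = 3.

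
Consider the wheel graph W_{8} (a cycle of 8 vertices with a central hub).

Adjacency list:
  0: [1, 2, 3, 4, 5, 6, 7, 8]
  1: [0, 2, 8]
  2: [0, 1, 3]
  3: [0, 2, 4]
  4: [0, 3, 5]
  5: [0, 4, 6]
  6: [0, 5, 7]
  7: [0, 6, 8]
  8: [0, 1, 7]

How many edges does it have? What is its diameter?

Wheel graph W_{8}: 8 cycle edges + 8 spoke edges = 16 edges.
The hub is distance 1 from all cycle vertices. Max distance between cycle vertices through hub is 2.
Diameter = 2.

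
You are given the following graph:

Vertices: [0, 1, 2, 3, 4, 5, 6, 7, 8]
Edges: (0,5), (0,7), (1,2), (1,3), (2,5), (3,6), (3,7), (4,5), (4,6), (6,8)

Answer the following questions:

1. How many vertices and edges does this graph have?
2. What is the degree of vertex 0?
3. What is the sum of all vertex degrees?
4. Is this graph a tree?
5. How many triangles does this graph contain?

Count: 9 vertices, 10 edges.
Vertex 0 has neighbors [5, 7], degree = 2.
Handshaking lemma: 2 * 10 = 20.
A tree on 9 vertices has 8 edges. This graph has 10 edges (2 extra). Not a tree.
Number of triangles = 0.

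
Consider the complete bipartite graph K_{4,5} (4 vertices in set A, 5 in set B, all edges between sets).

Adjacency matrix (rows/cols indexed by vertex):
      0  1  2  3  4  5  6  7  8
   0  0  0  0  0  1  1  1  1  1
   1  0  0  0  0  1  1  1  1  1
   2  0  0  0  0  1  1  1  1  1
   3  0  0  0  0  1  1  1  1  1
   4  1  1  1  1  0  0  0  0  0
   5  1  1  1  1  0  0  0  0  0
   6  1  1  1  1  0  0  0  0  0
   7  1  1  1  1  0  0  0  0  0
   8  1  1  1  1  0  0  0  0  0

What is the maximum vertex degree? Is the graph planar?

Set-A vertices have degree 5; set-B vertices have degree 4. Maximum degree = max(4,5) = 5.
K_{4,5} contains K_{3,3} as a subgraph (since both sides have >= 3 vertices); by Kuratowski's theorem it is not planar.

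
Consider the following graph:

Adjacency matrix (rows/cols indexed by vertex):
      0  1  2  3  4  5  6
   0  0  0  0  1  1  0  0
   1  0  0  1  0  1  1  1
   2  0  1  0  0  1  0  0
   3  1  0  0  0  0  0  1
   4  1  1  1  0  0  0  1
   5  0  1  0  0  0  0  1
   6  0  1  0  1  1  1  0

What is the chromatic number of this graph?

The graph has a maximum clique of size 3 (lower bound on chromatic number).
A valid 3-coloring: {0: 0, 1: 0, 2: 2, 3: 1, 4: 1, 5: 1, 6: 2}.
Chromatic number = 3.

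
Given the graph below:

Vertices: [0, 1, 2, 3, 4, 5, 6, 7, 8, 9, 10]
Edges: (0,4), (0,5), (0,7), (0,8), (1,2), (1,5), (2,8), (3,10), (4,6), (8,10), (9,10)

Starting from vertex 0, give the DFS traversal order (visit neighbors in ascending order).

DFS from vertex 0 (neighbors processed in ascending order):
Visit order: 0, 4, 6, 5, 1, 2, 8, 10, 3, 9, 7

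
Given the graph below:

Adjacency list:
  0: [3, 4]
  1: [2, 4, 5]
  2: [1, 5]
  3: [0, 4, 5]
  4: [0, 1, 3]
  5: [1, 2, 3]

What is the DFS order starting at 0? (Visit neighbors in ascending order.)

DFS from vertex 0 (neighbors processed in ascending order):
Visit order: 0, 3, 4, 1, 2, 5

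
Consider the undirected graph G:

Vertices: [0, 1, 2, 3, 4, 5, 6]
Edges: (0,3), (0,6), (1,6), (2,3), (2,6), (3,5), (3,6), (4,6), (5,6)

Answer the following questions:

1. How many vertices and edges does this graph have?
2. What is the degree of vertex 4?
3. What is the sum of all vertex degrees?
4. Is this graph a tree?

Count: 7 vertices, 9 edges.
Vertex 4 has neighbors [6], degree = 1.
Handshaking lemma: 2 * 9 = 18.
A tree on 7 vertices has 6 edges. This graph has 9 edges (3 extra). Not a tree.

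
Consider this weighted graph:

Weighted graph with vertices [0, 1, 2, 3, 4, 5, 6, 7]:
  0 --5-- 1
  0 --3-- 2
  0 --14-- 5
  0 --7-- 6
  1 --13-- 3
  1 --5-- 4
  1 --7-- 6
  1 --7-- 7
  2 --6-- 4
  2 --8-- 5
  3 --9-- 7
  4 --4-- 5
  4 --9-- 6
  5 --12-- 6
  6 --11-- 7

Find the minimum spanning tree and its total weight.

Applying Kruskal's algorithm (sort edges by weight, add if no cycle):
  Add (0,2) w=3
  Add (4,5) w=4
  Add (0,1) w=5
  Add (1,4) w=5
  Skip (2,4) w=6 (creates cycle)
  Add (0,6) w=7
  Skip (1,6) w=7 (creates cycle)
  Add (1,7) w=7
  Skip (2,5) w=8 (creates cycle)
  Add (3,7) w=9
  Skip (4,6) w=9 (creates cycle)
  Skip (6,7) w=11 (creates cycle)
  Skip (5,6) w=12 (creates cycle)
  Skip (1,3) w=13 (creates cycle)
  Skip (0,5) w=14 (creates cycle)
MST weight = 40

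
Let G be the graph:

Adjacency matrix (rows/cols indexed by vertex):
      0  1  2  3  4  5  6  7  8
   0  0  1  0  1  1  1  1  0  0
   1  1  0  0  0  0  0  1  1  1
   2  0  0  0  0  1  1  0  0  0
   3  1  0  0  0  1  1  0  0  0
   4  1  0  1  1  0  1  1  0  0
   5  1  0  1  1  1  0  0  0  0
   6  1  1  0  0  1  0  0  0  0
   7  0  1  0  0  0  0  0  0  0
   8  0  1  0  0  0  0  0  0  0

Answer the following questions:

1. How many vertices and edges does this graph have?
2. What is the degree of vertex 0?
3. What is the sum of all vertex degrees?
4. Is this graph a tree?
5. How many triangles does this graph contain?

Count: 9 vertices, 14 edges.
Vertex 0 has neighbors [1, 3, 4, 5, 6], degree = 5.
Handshaking lemma: 2 * 14 = 28.
A tree on 9 vertices has 8 edges. This graph has 14 edges (6 extra). Not a tree.
Number of triangles = 7.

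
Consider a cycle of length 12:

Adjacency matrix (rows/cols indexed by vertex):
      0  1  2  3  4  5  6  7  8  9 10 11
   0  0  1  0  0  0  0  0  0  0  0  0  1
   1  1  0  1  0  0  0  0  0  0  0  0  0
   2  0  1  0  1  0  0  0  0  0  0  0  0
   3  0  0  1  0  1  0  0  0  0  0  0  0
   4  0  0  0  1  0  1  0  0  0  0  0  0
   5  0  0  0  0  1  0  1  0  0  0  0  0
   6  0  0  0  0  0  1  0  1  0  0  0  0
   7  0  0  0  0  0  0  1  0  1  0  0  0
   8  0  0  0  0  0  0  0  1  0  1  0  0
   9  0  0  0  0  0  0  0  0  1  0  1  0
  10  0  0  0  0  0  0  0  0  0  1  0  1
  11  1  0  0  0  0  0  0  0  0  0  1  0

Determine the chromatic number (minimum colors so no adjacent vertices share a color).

This is an even cycle (C_12). Even cycles are bipartite.
Chromatic number = 2.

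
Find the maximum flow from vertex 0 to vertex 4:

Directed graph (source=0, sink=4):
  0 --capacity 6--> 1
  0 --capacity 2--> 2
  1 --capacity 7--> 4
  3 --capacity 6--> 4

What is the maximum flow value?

Computing max flow:
  Flow on (0->1): 6/6
  Flow on (1->4): 6/7
Maximum flow = 6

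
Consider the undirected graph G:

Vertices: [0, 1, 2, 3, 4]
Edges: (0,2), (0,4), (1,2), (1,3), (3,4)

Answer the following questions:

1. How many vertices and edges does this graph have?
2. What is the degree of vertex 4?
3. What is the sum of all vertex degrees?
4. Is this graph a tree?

Count: 5 vertices, 5 edges.
Vertex 4 has neighbors [0, 3], degree = 2.
Handshaking lemma: 2 * 5 = 10.
A tree on 5 vertices has 4 edges. This graph has 5 edges (1 extra). Not a tree.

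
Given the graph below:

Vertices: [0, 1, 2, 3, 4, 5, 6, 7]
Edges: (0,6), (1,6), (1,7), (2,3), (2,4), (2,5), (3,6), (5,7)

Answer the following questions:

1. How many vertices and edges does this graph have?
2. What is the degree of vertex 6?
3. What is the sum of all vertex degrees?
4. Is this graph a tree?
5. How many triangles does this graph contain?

Count: 8 vertices, 8 edges.
Vertex 6 has neighbors [0, 1, 3], degree = 3.
Handshaking lemma: 2 * 8 = 16.
A tree on 8 vertices has 7 edges. This graph has 8 edges (1 extra). Not a tree.
Number of triangles = 0.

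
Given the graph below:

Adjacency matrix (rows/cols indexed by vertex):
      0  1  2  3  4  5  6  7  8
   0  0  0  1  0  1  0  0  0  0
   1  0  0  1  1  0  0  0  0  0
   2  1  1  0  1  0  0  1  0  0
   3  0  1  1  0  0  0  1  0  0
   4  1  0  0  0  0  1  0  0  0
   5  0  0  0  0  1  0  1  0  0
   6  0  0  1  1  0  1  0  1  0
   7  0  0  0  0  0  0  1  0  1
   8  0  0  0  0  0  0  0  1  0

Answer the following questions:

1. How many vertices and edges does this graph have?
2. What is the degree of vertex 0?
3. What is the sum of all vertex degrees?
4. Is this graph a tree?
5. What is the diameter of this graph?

Count: 9 vertices, 11 edges.
Vertex 0 has neighbors [2, 4], degree = 2.
Handshaking lemma: 2 * 11 = 22.
A tree on 9 vertices has 8 edges. This graph has 11 edges (3 extra). Not a tree.
Diameter (longest shortest path) = 4.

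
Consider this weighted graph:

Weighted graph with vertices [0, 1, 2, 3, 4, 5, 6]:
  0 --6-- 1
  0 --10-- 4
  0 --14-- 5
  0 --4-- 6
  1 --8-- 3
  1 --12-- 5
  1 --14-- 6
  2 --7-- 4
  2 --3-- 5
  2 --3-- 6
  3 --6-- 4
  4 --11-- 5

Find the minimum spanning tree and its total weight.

Applying Kruskal's algorithm (sort edges by weight, add if no cycle):
  Add (2,5) w=3
  Add (2,6) w=3
  Add (0,6) w=4
  Add (0,1) w=6
  Add (3,4) w=6
  Add (2,4) w=7
  Skip (1,3) w=8 (creates cycle)
  Skip (0,4) w=10 (creates cycle)
  Skip (4,5) w=11 (creates cycle)
  Skip (1,5) w=12 (creates cycle)
  Skip (0,5) w=14 (creates cycle)
  Skip (1,6) w=14 (creates cycle)
MST weight = 29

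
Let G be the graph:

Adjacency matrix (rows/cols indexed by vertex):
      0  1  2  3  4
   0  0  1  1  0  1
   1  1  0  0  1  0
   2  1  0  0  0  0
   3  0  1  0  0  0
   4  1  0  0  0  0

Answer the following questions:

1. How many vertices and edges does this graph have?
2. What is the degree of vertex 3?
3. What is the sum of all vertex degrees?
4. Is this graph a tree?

Count: 5 vertices, 4 edges.
Vertex 3 has neighbors [1], degree = 1.
Handshaking lemma: 2 * 4 = 8.
A graph is a tree iff it is connected and has exactly n-1 edges. This graph is connected (all 5 vertices in one component) and has 5-1 = 4 edges. It is a tree.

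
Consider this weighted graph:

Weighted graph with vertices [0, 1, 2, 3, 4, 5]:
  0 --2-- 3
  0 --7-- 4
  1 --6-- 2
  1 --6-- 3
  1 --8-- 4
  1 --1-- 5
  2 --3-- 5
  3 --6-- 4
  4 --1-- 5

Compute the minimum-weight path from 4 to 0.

Using Dijkstra's algorithm from vertex 4:
Shortest path: 4 -> 0
Total weight: 7 = 7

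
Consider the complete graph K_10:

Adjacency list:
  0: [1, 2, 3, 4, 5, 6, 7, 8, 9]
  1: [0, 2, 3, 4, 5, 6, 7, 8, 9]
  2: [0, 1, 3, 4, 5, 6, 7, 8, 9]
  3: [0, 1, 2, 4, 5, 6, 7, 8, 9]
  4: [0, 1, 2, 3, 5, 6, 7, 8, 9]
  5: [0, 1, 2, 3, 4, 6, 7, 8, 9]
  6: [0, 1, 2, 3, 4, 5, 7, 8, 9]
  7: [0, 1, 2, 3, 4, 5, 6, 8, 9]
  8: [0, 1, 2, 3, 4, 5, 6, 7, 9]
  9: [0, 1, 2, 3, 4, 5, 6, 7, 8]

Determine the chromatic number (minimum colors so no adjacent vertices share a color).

In K_10, every vertex is adjacent to every other vertex.
Each vertex needs a unique color.
Chromatic number = 10.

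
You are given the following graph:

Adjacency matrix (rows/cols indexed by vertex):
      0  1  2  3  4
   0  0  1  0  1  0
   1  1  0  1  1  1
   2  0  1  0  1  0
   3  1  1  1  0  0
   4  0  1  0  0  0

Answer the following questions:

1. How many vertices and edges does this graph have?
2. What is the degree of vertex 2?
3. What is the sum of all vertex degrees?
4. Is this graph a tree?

Count: 5 vertices, 6 edges.
Vertex 2 has neighbors [1, 3], degree = 2.
Handshaking lemma: 2 * 6 = 12.
A tree on 5 vertices has 4 edges. This graph has 6 edges (2 extra). Not a tree.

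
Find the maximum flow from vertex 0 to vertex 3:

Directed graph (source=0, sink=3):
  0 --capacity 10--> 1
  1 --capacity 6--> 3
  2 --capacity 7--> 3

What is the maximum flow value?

Computing max flow:
  Flow on (0->1): 6/10
  Flow on (1->3): 6/6
Maximum flow = 6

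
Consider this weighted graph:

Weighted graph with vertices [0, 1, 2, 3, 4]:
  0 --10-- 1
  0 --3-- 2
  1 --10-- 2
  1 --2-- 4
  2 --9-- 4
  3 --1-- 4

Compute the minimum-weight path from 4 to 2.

Using Dijkstra's algorithm from vertex 4:
Shortest path: 4 -> 2
Total weight: 9 = 9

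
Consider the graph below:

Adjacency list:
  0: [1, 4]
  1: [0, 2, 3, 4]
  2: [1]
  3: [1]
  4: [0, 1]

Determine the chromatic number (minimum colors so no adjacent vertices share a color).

The graph has a maximum clique of size 3 (lower bound on chromatic number).
A valid 3-coloring: {0: 1, 1: 0, 2: 1, 3: 1, 4: 2}.
Chromatic number = 3.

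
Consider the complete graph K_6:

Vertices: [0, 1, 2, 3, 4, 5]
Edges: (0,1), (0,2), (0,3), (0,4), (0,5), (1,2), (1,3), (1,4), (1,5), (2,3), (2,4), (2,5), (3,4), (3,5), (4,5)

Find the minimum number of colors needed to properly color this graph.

In K_6, every vertex is adjacent to every other vertex.
Each vertex needs a unique color.
Chromatic number = 6.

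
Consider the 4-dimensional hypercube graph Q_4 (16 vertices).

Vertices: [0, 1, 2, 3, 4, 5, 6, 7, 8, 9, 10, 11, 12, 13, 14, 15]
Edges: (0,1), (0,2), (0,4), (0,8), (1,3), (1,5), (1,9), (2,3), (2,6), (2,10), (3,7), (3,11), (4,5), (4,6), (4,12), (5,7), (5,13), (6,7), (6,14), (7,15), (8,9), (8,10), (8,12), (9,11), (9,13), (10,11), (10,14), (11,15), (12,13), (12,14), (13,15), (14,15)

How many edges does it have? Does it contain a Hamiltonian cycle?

Q_4 has 16 * 4 / 2 = 32 edges.
Q_4 (d >= 2) always has a Hamiltonian cycle: a 4-bit cyclic Gray code visits every vertex exactly once and returns to the start.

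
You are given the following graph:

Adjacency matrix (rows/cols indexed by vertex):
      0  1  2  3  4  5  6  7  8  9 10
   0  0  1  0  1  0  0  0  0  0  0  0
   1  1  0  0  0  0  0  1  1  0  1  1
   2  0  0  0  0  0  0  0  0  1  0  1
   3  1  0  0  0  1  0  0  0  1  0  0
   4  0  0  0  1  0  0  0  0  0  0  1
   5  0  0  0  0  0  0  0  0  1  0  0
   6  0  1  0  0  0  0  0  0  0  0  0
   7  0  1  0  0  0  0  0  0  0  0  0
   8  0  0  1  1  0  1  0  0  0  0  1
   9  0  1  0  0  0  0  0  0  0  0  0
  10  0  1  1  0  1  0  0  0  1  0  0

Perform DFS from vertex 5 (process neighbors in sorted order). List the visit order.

DFS from vertex 5 (neighbors processed in ascending order):
Visit order: 5, 8, 2, 10, 1, 0, 3, 4, 6, 7, 9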